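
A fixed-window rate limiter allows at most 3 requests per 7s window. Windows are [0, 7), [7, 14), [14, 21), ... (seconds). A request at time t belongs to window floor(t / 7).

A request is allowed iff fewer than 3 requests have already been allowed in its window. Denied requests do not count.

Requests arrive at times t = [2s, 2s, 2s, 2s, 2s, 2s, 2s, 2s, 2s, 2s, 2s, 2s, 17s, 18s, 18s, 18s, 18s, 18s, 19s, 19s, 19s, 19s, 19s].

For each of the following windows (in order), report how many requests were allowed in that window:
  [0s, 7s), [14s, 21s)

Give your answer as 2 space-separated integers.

Answer: 3 3

Derivation:
Processing requests:
  req#1 t=2s (window 0): ALLOW
  req#2 t=2s (window 0): ALLOW
  req#3 t=2s (window 0): ALLOW
  req#4 t=2s (window 0): DENY
  req#5 t=2s (window 0): DENY
  req#6 t=2s (window 0): DENY
  req#7 t=2s (window 0): DENY
  req#8 t=2s (window 0): DENY
  req#9 t=2s (window 0): DENY
  req#10 t=2s (window 0): DENY
  req#11 t=2s (window 0): DENY
  req#12 t=2s (window 0): DENY
  req#13 t=17s (window 2): ALLOW
  req#14 t=18s (window 2): ALLOW
  req#15 t=18s (window 2): ALLOW
  req#16 t=18s (window 2): DENY
  req#17 t=18s (window 2): DENY
  req#18 t=18s (window 2): DENY
  req#19 t=19s (window 2): DENY
  req#20 t=19s (window 2): DENY
  req#21 t=19s (window 2): DENY
  req#22 t=19s (window 2): DENY
  req#23 t=19s (window 2): DENY

Allowed counts by window: 3 3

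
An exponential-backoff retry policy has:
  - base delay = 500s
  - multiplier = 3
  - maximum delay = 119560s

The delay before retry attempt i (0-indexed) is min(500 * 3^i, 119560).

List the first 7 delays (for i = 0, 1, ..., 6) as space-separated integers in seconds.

Computing each delay:
  i=0: min(500*3^0, 119560) = 500
  i=1: min(500*3^1, 119560) = 1500
  i=2: min(500*3^2, 119560) = 4500
  i=3: min(500*3^3, 119560) = 13500
  i=4: min(500*3^4, 119560) = 40500
  i=5: min(500*3^5, 119560) = 119560
  i=6: min(500*3^6, 119560) = 119560

Answer: 500 1500 4500 13500 40500 119560 119560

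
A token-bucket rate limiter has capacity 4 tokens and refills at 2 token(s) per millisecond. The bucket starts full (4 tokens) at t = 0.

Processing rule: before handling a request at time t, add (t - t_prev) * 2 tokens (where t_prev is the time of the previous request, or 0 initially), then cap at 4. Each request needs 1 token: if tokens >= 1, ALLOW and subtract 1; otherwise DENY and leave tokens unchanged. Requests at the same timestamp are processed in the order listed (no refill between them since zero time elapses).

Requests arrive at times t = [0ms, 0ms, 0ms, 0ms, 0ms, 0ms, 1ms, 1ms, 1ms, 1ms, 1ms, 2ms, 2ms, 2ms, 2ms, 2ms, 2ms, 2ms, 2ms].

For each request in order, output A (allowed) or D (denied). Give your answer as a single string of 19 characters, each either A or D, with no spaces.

Answer: AAAADDAADDDAADDDDDD

Derivation:
Simulating step by step:
  req#1 t=0ms: ALLOW
  req#2 t=0ms: ALLOW
  req#3 t=0ms: ALLOW
  req#4 t=0ms: ALLOW
  req#5 t=0ms: DENY
  req#6 t=0ms: DENY
  req#7 t=1ms: ALLOW
  req#8 t=1ms: ALLOW
  req#9 t=1ms: DENY
  req#10 t=1ms: DENY
  req#11 t=1ms: DENY
  req#12 t=2ms: ALLOW
  req#13 t=2ms: ALLOW
  req#14 t=2ms: DENY
  req#15 t=2ms: DENY
  req#16 t=2ms: DENY
  req#17 t=2ms: DENY
  req#18 t=2ms: DENY
  req#19 t=2ms: DENY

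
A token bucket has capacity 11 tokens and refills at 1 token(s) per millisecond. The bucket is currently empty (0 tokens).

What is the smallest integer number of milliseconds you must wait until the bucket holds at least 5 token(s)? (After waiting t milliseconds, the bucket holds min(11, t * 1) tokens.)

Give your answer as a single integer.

Need t * 1 >= 5, so t >= 5/1.
Smallest integer t = ceil(5/1) = 5.

Answer: 5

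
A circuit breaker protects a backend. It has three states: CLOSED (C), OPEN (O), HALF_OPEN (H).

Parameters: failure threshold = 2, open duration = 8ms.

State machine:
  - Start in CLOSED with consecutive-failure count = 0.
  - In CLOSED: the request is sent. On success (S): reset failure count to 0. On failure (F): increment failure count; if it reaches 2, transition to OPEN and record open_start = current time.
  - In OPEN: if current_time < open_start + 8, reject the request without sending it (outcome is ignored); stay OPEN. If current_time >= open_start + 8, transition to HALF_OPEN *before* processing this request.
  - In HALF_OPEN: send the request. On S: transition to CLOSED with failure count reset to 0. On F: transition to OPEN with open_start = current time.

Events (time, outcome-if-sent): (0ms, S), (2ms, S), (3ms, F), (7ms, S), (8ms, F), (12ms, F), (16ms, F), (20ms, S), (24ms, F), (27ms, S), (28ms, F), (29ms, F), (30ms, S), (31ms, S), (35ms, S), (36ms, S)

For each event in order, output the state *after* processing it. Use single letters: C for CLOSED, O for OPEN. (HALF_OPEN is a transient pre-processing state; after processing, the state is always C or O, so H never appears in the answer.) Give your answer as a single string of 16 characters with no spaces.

State after each event:
  event#1 t=0ms outcome=S: state=CLOSED
  event#2 t=2ms outcome=S: state=CLOSED
  event#3 t=3ms outcome=F: state=CLOSED
  event#4 t=7ms outcome=S: state=CLOSED
  event#5 t=8ms outcome=F: state=CLOSED
  event#6 t=12ms outcome=F: state=OPEN
  event#7 t=16ms outcome=F: state=OPEN
  event#8 t=20ms outcome=S: state=CLOSED
  event#9 t=24ms outcome=F: state=CLOSED
  event#10 t=27ms outcome=S: state=CLOSED
  event#11 t=28ms outcome=F: state=CLOSED
  event#12 t=29ms outcome=F: state=OPEN
  event#13 t=30ms outcome=S: state=OPEN
  event#14 t=31ms outcome=S: state=OPEN
  event#15 t=35ms outcome=S: state=OPEN
  event#16 t=36ms outcome=S: state=OPEN

Answer: CCCCCOOCCCCOOOOO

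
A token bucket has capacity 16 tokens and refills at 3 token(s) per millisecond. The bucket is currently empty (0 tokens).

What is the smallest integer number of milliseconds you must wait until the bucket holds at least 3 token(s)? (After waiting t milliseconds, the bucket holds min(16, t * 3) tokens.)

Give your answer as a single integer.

Answer: 1

Derivation:
Need t * 3 >= 3, so t >= 3/3.
Smallest integer t = ceil(3/3) = 1.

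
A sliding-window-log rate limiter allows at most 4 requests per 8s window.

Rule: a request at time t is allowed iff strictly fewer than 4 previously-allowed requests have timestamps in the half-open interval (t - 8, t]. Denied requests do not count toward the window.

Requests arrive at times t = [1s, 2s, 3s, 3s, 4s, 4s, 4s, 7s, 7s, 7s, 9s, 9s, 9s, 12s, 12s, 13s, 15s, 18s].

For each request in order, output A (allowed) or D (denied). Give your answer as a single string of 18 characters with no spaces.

Answer: AAAADDDDDDADDAAADA

Derivation:
Tracking allowed requests in the window:
  req#1 t=1s: ALLOW
  req#2 t=2s: ALLOW
  req#3 t=3s: ALLOW
  req#4 t=3s: ALLOW
  req#5 t=4s: DENY
  req#6 t=4s: DENY
  req#7 t=4s: DENY
  req#8 t=7s: DENY
  req#9 t=7s: DENY
  req#10 t=7s: DENY
  req#11 t=9s: ALLOW
  req#12 t=9s: DENY
  req#13 t=9s: DENY
  req#14 t=12s: ALLOW
  req#15 t=12s: ALLOW
  req#16 t=13s: ALLOW
  req#17 t=15s: DENY
  req#18 t=18s: ALLOW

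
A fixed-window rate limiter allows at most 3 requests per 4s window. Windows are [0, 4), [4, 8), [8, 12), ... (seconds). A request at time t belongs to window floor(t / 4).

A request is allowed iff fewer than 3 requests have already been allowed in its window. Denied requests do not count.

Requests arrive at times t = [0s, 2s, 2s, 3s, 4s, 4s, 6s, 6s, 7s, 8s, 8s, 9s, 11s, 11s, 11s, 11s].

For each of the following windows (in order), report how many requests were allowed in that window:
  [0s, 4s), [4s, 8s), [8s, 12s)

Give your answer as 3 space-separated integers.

Processing requests:
  req#1 t=0s (window 0): ALLOW
  req#2 t=2s (window 0): ALLOW
  req#3 t=2s (window 0): ALLOW
  req#4 t=3s (window 0): DENY
  req#5 t=4s (window 1): ALLOW
  req#6 t=4s (window 1): ALLOW
  req#7 t=6s (window 1): ALLOW
  req#8 t=6s (window 1): DENY
  req#9 t=7s (window 1): DENY
  req#10 t=8s (window 2): ALLOW
  req#11 t=8s (window 2): ALLOW
  req#12 t=9s (window 2): ALLOW
  req#13 t=11s (window 2): DENY
  req#14 t=11s (window 2): DENY
  req#15 t=11s (window 2): DENY
  req#16 t=11s (window 2): DENY

Allowed counts by window: 3 3 3

Answer: 3 3 3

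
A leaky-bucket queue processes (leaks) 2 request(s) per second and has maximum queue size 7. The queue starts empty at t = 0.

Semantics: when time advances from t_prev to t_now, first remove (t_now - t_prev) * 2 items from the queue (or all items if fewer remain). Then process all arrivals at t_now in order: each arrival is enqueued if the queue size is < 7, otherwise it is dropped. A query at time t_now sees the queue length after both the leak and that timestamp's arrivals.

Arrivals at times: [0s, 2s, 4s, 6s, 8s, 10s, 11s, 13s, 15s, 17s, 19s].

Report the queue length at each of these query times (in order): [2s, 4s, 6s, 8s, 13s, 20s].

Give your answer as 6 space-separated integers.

Answer: 1 1 1 1 1 0

Derivation:
Queue lengths at query times:
  query t=2s: backlog = 1
  query t=4s: backlog = 1
  query t=6s: backlog = 1
  query t=8s: backlog = 1
  query t=13s: backlog = 1
  query t=20s: backlog = 0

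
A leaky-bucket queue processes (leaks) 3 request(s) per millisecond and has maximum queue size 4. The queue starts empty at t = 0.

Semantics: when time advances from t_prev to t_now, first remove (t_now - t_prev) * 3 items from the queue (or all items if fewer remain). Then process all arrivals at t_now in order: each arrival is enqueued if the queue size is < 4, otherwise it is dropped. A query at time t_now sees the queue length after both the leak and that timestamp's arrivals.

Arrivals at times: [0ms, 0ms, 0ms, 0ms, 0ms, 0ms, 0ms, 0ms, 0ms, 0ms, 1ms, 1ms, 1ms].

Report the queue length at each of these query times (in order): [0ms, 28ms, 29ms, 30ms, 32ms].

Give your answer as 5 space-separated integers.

Queue lengths at query times:
  query t=0ms: backlog = 4
  query t=28ms: backlog = 0
  query t=29ms: backlog = 0
  query t=30ms: backlog = 0
  query t=32ms: backlog = 0

Answer: 4 0 0 0 0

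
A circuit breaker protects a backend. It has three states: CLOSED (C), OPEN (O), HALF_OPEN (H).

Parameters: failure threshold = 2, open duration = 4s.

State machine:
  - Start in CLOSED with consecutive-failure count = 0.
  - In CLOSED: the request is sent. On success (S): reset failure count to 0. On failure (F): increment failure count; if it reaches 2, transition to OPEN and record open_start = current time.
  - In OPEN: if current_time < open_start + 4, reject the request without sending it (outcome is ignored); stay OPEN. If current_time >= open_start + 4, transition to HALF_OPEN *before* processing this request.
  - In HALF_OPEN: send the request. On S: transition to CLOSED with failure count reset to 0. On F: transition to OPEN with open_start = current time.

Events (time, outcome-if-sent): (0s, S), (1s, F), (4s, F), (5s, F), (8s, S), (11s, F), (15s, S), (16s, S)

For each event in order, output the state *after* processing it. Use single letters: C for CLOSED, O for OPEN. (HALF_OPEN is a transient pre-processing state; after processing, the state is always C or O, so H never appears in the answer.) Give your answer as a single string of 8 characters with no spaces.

Answer: CCOOCCCC

Derivation:
State after each event:
  event#1 t=0s outcome=S: state=CLOSED
  event#2 t=1s outcome=F: state=CLOSED
  event#3 t=4s outcome=F: state=OPEN
  event#4 t=5s outcome=F: state=OPEN
  event#5 t=8s outcome=S: state=CLOSED
  event#6 t=11s outcome=F: state=CLOSED
  event#7 t=15s outcome=S: state=CLOSED
  event#8 t=16s outcome=S: state=CLOSED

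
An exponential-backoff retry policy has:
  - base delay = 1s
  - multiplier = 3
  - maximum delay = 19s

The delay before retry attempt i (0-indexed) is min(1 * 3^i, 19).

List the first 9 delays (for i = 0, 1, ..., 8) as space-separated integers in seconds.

Computing each delay:
  i=0: min(1*3^0, 19) = 1
  i=1: min(1*3^1, 19) = 3
  i=2: min(1*3^2, 19) = 9
  i=3: min(1*3^3, 19) = 19
  i=4: min(1*3^4, 19) = 19
  i=5: min(1*3^5, 19) = 19
  i=6: min(1*3^6, 19) = 19
  i=7: min(1*3^7, 19) = 19
  i=8: min(1*3^8, 19) = 19

Answer: 1 3 9 19 19 19 19 19 19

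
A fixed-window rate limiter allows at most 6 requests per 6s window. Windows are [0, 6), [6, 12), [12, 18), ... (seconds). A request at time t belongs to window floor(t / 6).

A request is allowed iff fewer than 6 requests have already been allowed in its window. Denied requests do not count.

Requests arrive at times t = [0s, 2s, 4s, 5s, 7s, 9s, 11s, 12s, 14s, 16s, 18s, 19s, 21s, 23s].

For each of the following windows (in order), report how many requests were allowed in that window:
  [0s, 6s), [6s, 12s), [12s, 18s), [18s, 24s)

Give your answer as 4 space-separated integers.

Answer: 4 3 3 4

Derivation:
Processing requests:
  req#1 t=0s (window 0): ALLOW
  req#2 t=2s (window 0): ALLOW
  req#3 t=4s (window 0): ALLOW
  req#4 t=5s (window 0): ALLOW
  req#5 t=7s (window 1): ALLOW
  req#6 t=9s (window 1): ALLOW
  req#7 t=11s (window 1): ALLOW
  req#8 t=12s (window 2): ALLOW
  req#9 t=14s (window 2): ALLOW
  req#10 t=16s (window 2): ALLOW
  req#11 t=18s (window 3): ALLOW
  req#12 t=19s (window 3): ALLOW
  req#13 t=21s (window 3): ALLOW
  req#14 t=23s (window 3): ALLOW

Allowed counts by window: 4 3 3 4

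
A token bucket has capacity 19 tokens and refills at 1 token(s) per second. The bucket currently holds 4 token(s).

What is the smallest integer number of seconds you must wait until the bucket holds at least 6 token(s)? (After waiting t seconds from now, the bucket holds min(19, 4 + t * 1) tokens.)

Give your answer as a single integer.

Need 4 + t * 1 >= 6, so t >= 2/1.
Smallest integer t = ceil(2/1) = 2.

Answer: 2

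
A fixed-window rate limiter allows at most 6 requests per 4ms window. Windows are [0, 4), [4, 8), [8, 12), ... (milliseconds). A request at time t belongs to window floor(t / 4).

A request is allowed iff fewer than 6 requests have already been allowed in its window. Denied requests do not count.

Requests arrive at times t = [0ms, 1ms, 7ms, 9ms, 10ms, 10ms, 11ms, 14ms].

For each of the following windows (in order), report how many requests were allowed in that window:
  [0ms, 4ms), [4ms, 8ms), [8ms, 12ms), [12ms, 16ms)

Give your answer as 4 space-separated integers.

Processing requests:
  req#1 t=0ms (window 0): ALLOW
  req#2 t=1ms (window 0): ALLOW
  req#3 t=7ms (window 1): ALLOW
  req#4 t=9ms (window 2): ALLOW
  req#5 t=10ms (window 2): ALLOW
  req#6 t=10ms (window 2): ALLOW
  req#7 t=11ms (window 2): ALLOW
  req#8 t=14ms (window 3): ALLOW

Allowed counts by window: 2 1 4 1

Answer: 2 1 4 1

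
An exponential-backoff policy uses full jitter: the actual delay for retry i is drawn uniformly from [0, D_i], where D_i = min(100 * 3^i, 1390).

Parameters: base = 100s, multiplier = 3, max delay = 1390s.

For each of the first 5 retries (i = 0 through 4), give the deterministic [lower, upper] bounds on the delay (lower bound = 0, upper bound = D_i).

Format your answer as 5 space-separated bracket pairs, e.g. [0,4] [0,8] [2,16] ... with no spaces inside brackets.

Answer: [0,100] [0,300] [0,900] [0,1390] [0,1390]

Derivation:
Computing bounds per retry:
  i=0: D_i=min(100*3^0,1390)=100, bounds=[0,100]
  i=1: D_i=min(100*3^1,1390)=300, bounds=[0,300]
  i=2: D_i=min(100*3^2,1390)=900, bounds=[0,900]
  i=3: D_i=min(100*3^3,1390)=1390, bounds=[0,1390]
  i=4: D_i=min(100*3^4,1390)=1390, bounds=[0,1390]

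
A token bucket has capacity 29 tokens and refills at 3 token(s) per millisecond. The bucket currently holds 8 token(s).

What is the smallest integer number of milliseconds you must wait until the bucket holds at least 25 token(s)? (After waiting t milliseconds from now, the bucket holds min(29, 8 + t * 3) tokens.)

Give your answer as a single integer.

Need 8 + t * 3 >= 25, so t >= 17/3.
Smallest integer t = ceil(17/3) = 6.

Answer: 6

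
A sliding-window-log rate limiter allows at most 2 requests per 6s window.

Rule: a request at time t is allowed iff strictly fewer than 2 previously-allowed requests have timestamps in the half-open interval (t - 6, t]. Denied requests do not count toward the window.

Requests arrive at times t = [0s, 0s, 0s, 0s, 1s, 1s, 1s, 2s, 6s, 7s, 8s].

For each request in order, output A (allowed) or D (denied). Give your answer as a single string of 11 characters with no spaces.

Answer: AADDDDDDAAD

Derivation:
Tracking allowed requests in the window:
  req#1 t=0s: ALLOW
  req#2 t=0s: ALLOW
  req#3 t=0s: DENY
  req#4 t=0s: DENY
  req#5 t=1s: DENY
  req#6 t=1s: DENY
  req#7 t=1s: DENY
  req#8 t=2s: DENY
  req#9 t=6s: ALLOW
  req#10 t=7s: ALLOW
  req#11 t=8s: DENY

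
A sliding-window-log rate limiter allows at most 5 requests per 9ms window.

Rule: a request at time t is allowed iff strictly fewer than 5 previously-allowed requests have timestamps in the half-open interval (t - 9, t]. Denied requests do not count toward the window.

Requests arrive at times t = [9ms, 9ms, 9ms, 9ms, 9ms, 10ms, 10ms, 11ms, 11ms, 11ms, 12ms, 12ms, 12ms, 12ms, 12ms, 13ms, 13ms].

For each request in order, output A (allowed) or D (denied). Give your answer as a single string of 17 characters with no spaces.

Tracking allowed requests in the window:
  req#1 t=9ms: ALLOW
  req#2 t=9ms: ALLOW
  req#3 t=9ms: ALLOW
  req#4 t=9ms: ALLOW
  req#5 t=9ms: ALLOW
  req#6 t=10ms: DENY
  req#7 t=10ms: DENY
  req#8 t=11ms: DENY
  req#9 t=11ms: DENY
  req#10 t=11ms: DENY
  req#11 t=12ms: DENY
  req#12 t=12ms: DENY
  req#13 t=12ms: DENY
  req#14 t=12ms: DENY
  req#15 t=12ms: DENY
  req#16 t=13ms: DENY
  req#17 t=13ms: DENY

Answer: AAAAADDDDDDDDDDDD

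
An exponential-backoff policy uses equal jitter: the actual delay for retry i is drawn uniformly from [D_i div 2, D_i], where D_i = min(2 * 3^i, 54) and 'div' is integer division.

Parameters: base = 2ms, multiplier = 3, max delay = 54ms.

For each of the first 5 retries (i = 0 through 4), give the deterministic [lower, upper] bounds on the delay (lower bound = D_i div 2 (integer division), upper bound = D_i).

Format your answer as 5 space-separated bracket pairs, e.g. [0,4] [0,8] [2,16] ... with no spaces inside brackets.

Answer: [1,2] [3,6] [9,18] [27,54] [27,54]

Derivation:
Computing bounds per retry:
  i=0: D_i=min(2*3^0,54)=2, bounds=[1,2]
  i=1: D_i=min(2*3^1,54)=6, bounds=[3,6]
  i=2: D_i=min(2*3^2,54)=18, bounds=[9,18]
  i=3: D_i=min(2*3^3,54)=54, bounds=[27,54]
  i=4: D_i=min(2*3^4,54)=54, bounds=[27,54]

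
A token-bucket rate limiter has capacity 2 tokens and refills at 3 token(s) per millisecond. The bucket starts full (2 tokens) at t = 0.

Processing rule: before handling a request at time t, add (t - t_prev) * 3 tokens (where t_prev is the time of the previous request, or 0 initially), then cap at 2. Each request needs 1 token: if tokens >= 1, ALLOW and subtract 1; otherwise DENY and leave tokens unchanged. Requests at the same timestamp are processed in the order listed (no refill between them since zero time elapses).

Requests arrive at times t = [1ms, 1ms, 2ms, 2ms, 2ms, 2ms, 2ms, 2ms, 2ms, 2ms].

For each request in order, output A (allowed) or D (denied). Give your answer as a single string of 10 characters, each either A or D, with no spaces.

Simulating step by step:
  req#1 t=1ms: ALLOW
  req#2 t=1ms: ALLOW
  req#3 t=2ms: ALLOW
  req#4 t=2ms: ALLOW
  req#5 t=2ms: DENY
  req#6 t=2ms: DENY
  req#7 t=2ms: DENY
  req#8 t=2ms: DENY
  req#9 t=2ms: DENY
  req#10 t=2ms: DENY

Answer: AAAADDDDDD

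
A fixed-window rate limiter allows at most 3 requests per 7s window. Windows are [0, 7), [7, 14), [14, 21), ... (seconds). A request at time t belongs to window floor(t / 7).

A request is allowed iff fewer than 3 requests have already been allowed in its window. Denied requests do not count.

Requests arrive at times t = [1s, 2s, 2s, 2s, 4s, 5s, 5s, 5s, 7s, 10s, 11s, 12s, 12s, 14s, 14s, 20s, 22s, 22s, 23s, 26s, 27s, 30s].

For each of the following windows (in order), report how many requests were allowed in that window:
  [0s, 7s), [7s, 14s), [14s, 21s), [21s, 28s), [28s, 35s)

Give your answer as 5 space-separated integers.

Answer: 3 3 3 3 1

Derivation:
Processing requests:
  req#1 t=1s (window 0): ALLOW
  req#2 t=2s (window 0): ALLOW
  req#3 t=2s (window 0): ALLOW
  req#4 t=2s (window 0): DENY
  req#5 t=4s (window 0): DENY
  req#6 t=5s (window 0): DENY
  req#7 t=5s (window 0): DENY
  req#8 t=5s (window 0): DENY
  req#9 t=7s (window 1): ALLOW
  req#10 t=10s (window 1): ALLOW
  req#11 t=11s (window 1): ALLOW
  req#12 t=12s (window 1): DENY
  req#13 t=12s (window 1): DENY
  req#14 t=14s (window 2): ALLOW
  req#15 t=14s (window 2): ALLOW
  req#16 t=20s (window 2): ALLOW
  req#17 t=22s (window 3): ALLOW
  req#18 t=22s (window 3): ALLOW
  req#19 t=23s (window 3): ALLOW
  req#20 t=26s (window 3): DENY
  req#21 t=27s (window 3): DENY
  req#22 t=30s (window 4): ALLOW

Allowed counts by window: 3 3 3 3 1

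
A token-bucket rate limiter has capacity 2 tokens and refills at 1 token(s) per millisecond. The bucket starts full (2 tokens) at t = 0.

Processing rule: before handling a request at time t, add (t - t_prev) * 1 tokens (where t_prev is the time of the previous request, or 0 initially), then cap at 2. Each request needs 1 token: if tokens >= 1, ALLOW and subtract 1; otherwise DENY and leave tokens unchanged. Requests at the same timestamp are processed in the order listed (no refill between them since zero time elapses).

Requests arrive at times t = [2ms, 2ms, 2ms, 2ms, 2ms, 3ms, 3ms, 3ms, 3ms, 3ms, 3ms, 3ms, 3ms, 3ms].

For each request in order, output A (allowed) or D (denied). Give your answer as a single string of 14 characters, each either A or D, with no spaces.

Answer: AADDDADDDDDDDD

Derivation:
Simulating step by step:
  req#1 t=2ms: ALLOW
  req#2 t=2ms: ALLOW
  req#3 t=2ms: DENY
  req#4 t=2ms: DENY
  req#5 t=2ms: DENY
  req#6 t=3ms: ALLOW
  req#7 t=3ms: DENY
  req#8 t=3ms: DENY
  req#9 t=3ms: DENY
  req#10 t=3ms: DENY
  req#11 t=3ms: DENY
  req#12 t=3ms: DENY
  req#13 t=3ms: DENY
  req#14 t=3ms: DENY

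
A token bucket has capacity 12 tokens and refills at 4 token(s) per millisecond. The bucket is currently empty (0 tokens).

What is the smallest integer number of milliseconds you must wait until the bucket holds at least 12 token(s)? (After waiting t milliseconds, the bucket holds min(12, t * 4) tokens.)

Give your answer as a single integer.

Need t * 4 >= 12, so t >= 12/4.
Smallest integer t = ceil(12/4) = 3.

Answer: 3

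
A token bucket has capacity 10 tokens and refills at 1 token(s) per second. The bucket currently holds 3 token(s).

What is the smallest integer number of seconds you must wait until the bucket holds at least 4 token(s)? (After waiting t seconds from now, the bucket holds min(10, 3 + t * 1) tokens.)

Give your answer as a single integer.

Need 3 + t * 1 >= 4, so t >= 1/1.
Smallest integer t = ceil(1/1) = 1.

Answer: 1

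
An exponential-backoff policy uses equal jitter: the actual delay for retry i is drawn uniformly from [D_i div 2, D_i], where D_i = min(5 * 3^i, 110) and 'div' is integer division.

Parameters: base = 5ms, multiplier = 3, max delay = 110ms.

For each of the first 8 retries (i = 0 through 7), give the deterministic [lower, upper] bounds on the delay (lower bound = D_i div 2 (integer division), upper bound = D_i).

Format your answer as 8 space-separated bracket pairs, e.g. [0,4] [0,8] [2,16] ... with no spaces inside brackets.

Computing bounds per retry:
  i=0: D_i=min(5*3^0,110)=5, bounds=[2,5]
  i=1: D_i=min(5*3^1,110)=15, bounds=[7,15]
  i=2: D_i=min(5*3^2,110)=45, bounds=[22,45]
  i=3: D_i=min(5*3^3,110)=110, bounds=[55,110]
  i=4: D_i=min(5*3^4,110)=110, bounds=[55,110]
  i=5: D_i=min(5*3^5,110)=110, bounds=[55,110]
  i=6: D_i=min(5*3^6,110)=110, bounds=[55,110]
  i=7: D_i=min(5*3^7,110)=110, bounds=[55,110]

Answer: [2,5] [7,15] [22,45] [55,110] [55,110] [55,110] [55,110] [55,110]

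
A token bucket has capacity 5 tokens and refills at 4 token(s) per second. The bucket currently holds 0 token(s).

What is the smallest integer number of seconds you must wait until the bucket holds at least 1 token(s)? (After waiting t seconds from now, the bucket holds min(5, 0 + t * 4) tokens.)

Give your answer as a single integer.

Answer: 1

Derivation:
Need 0 + t * 4 >= 1, so t >= 1/4.
Smallest integer t = ceil(1/4) = 1.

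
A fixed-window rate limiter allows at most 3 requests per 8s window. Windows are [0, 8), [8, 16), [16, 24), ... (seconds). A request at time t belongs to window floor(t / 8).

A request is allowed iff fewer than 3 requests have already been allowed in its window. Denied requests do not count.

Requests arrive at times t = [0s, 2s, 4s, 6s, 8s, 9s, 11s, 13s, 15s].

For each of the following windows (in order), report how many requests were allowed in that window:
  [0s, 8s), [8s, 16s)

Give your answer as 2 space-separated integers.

Processing requests:
  req#1 t=0s (window 0): ALLOW
  req#2 t=2s (window 0): ALLOW
  req#3 t=4s (window 0): ALLOW
  req#4 t=6s (window 0): DENY
  req#5 t=8s (window 1): ALLOW
  req#6 t=9s (window 1): ALLOW
  req#7 t=11s (window 1): ALLOW
  req#8 t=13s (window 1): DENY
  req#9 t=15s (window 1): DENY

Allowed counts by window: 3 3

Answer: 3 3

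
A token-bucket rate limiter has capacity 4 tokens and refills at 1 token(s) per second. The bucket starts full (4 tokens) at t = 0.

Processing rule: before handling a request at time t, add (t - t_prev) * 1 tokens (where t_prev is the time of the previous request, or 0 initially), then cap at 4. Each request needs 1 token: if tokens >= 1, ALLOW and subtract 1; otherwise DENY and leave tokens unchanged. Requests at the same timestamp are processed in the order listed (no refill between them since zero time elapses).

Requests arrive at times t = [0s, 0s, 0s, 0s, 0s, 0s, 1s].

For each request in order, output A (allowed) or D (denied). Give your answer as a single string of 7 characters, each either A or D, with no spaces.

Simulating step by step:
  req#1 t=0s: ALLOW
  req#2 t=0s: ALLOW
  req#3 t=0s: ALLOW
  req#4 t=0s: ALLOW
  req#5 t=0s: DENY
  req#6 t=0s: DENY
  req#7 t=1s: ALLOW

Answer: AAAADDA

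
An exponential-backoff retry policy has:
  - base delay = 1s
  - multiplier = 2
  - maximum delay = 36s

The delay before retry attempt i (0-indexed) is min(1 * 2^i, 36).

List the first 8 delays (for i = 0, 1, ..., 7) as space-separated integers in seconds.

Computing each delay:
  i=0: min(1*2^0, 36) = 1
  i=1: min(1*2^1, 36) = 2
  i=2: min(1*2^2, 36) = 4
  i=3: min(1*2^3, 36) = 8
  i=4: min(1*2^4, 36) = 16
  i=5: min(1*2^5, 36) = 32
  i=6: min(1*2^6, 36) = 36
  i=7: min(1*2^7, 36) = 36

Answer: 1 2 4 8 16 32 36 36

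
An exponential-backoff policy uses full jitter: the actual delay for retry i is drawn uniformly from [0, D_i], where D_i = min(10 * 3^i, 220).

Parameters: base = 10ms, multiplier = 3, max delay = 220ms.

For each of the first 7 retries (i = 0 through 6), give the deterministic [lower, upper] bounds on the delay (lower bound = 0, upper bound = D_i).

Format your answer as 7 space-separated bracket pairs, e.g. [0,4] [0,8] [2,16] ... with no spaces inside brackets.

Computing bounds per retry:
  i=0: D_i=min(10*3^0,220)=10, bounds=[0,10]
  i=1: D_i=min(10*3^1,220)=30, bounds=[0,30]
  i=2: D_i=min(10*3^2,220)=90, bounds=[0,90]
  i=3: D_i=min(10*3^3,220)=220, bounds=[0,220]
  i=4: D_i=min(10*3^4,220)=220, bounds=[0,220]
  i=5: D_i=min(10*3^5,220)=220, bounds=[0,220]
  i=6: D_i=min(10*3^6,220)=220, bounds=[0,220]

Answer: [0,10] [0,30] [0,90] [0,220] [0,220] [0,220] [0,220]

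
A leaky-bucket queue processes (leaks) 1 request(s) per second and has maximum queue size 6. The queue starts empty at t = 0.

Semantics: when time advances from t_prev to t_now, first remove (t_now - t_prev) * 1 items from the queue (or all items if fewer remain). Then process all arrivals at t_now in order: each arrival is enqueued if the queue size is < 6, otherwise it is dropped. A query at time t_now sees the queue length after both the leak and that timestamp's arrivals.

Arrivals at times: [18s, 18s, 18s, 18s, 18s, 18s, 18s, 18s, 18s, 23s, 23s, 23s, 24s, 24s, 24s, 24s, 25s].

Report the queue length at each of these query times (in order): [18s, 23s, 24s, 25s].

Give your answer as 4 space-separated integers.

Queue lengths at query times:
  query t=18s: backlog = 6
  query t=23s: backlog = 4
  query t=24s: backlog = 6
  query t=25s: backlog = 6

Answer: 6 4 6 6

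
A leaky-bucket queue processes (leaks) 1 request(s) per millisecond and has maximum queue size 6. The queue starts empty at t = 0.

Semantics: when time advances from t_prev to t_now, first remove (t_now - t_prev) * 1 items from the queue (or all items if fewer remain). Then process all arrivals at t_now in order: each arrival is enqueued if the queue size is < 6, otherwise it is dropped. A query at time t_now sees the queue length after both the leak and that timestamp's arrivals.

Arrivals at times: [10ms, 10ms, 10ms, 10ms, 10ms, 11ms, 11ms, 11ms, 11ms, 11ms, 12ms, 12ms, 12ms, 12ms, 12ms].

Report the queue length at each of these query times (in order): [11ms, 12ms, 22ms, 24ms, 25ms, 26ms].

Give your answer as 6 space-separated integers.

Answer: 6 6 0 0 0 0

Derivation:
Queue lengths at query times:
  query t=11ms: backlog = 6
  query t=12ms: backlog = 6
  query t=22ms: backlog = 0
  query t=24ms: backlog = 0
  query t=25ms: backlog = 0
  query t=26ms: backlog = 0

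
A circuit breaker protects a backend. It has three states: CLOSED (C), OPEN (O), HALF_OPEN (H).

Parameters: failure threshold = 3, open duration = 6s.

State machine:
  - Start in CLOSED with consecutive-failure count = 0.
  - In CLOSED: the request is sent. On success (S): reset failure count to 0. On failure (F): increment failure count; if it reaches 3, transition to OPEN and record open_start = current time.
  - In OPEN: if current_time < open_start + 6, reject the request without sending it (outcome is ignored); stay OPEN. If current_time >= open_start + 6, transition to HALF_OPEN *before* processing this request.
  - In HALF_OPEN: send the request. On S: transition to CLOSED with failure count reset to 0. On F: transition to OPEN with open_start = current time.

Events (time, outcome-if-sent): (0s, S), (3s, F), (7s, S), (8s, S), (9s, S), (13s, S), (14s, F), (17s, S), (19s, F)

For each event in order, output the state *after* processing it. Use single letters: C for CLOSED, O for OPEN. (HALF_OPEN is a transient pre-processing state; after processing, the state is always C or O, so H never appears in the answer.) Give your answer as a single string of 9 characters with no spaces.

State after each event:
  event#1 t=0s outcome=S: state=CLOSED
  event#2 t=3s outcome=F: state=CLOSED
  event#3 t=7s outcome=S: state=CLOSED
  event#4 t=8s outcome=S: state=CLOSED
  event#5 t=9s outcome=S: state=CLOSED
  event#6 t=13s outcome=S: state=CLOSED
  event#7 t=14s outcome=F: state=CLOSED
  event#8 t=17s outcome=S: state=CLOSED
  event#9 t=19s outcome=F: state=CLOSED

Answer: CCCCCCCCC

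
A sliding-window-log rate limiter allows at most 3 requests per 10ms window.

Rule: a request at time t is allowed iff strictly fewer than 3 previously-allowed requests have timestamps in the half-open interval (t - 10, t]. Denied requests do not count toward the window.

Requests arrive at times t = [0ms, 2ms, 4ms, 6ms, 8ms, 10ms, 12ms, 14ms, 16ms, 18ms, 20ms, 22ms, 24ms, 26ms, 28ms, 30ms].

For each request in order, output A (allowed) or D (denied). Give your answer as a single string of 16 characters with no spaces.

Answer: AAADDAAADDAAADDA

Derivation:
Tracking allowed requests in the window:
  req#1 t=0ms: ALLOW
  req#2 t=2ms: ALLOW
  req#3 t=4ms: ALLOW
  req#4 t=6ms: DENY
  req#5 t=8ms: DENY
  req#6 t=10ms: ALLOW
  req#7 t=12ms: ALLOW
  req#8 t=14ms: ALLOW
  req#9 t=16ms: DENY
  req#10 t=18ms: DENY
  req#11 t=20ms: ALLOW
  req#12 t=22ms: ALLOW
  req#13 t=24ms: ALLOW
  req#14 t=26ms: DENY
  req#15 t=28ms: DENY
  req#16 t=30ms: ALLOW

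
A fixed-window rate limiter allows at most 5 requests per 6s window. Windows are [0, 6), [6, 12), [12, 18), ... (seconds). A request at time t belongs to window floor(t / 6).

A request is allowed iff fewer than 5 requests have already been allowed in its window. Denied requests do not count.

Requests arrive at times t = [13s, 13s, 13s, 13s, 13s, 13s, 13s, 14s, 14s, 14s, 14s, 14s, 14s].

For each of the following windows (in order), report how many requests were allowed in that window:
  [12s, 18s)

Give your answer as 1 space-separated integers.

Processing requests:
  req#1 t=13s (window 2): ALLOW
  req#2 t=13s (window 2): ALLOW
  req#3 t=13s (window 2): ALLOW
  req#4 t=13s (window 2): ALLOW
  req#5 t=13s (window 2): ALLOW
  req#6 t=13s (window 2): DENY
  req#7 t=13s (window 2): DENY
  req#8 t=14s (window 2): DENY
  req#9 t=14s (window 2): DENY
  req#10 t=14s (window 2): DENY
  req#11 t=14s (window 2): DENY
  req#12 t=14s (window 2): DENY
  req#13 t=14s (window 2): DENY

Allowed counts by window: 5

Answer: 5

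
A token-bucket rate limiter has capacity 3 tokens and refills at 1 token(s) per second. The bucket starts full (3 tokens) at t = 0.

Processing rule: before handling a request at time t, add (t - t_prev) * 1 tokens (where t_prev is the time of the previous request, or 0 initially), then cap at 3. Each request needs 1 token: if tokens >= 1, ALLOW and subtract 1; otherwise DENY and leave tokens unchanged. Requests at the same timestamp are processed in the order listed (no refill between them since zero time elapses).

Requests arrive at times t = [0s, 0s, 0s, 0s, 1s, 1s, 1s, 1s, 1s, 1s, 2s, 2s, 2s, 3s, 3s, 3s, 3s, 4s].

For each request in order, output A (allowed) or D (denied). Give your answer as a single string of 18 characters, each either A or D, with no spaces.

Simulating step by step:
  req#1 t=0s: ALLOW
  req#2 t=0s: ALLOW
  req#3 t=0s: ALLOW
  req#4 t=0s: DENY
  req#5 t=1s: ALLOW
  req#6 t=1s: DENY
  req#7 t=1s: DENY
  req#8 t=1s: DENY
  req#9 t=1s: DENY
  req#10 t=1s: DENY
  req#11 t=2s: ALLOW
  req#12 t=2s: DENY
  req#13 t=2s: DENY
  req#14 t=3s: ALLOW
  req#15 t=3s: DENY
  req#16 t=3s: DENY
  req#17 t=3s: DENY
  req#18 t=4s: ALLOW

Answer: AAADADDDDDADDADDDA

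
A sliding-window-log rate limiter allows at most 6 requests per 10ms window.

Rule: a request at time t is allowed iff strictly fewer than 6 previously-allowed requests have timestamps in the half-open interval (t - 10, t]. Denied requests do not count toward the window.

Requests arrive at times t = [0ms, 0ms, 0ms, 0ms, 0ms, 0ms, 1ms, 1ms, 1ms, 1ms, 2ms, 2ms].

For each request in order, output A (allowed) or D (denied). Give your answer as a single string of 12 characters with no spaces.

Tracking allowed requests in the window:
  req#1 t=0ms: ALLOW
  req#2 t=0ms: ALLOW
  req#3 t=0ms: ALLOW
  req#4 t=0ms: ALLOW
  req#5 t=0ms: ALLOW
  req#6 t=0ms: ALLOW
  req#7 t=1ms: DENY
  req#8 t=1ms: DENY
  req#9 t=1ms: DENY
  req#10 t=1ms: DENY
  req#11 t=2ms: DENY
  req#12 t=2ms: DENY

Answer: AAAAAADDDDDD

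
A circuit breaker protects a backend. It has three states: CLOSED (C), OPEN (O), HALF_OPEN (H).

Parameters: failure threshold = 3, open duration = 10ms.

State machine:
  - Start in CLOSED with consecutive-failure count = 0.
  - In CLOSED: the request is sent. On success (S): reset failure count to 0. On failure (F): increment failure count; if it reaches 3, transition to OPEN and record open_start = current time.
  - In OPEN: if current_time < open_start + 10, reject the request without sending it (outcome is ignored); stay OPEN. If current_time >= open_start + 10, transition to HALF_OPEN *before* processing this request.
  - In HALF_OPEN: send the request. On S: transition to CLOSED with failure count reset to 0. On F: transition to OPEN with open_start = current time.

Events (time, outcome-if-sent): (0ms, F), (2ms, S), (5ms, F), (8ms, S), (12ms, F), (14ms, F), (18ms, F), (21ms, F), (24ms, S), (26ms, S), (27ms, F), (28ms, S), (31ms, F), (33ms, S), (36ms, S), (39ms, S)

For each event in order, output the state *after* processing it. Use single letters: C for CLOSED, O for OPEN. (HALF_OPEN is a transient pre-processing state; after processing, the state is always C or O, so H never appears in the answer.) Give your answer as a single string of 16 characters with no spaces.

Answer: CCCCCCOOOOOCCCCC

Derivation:
State after each event:
  event#1 t=0ms outcome=F: state=CLOSED
  event#2 t=2ms outcome=S: state=CLOSED
  event#3 t=5ms outcome=F: state=CLOSED
  event#4 t=8ms outcome=S: state=CLOSED
  event#5 t=12ms outcome=F: state=CLOSED
  event#6 t=14ms outcome=F: state=CLOSED
  event#7 t=18ms outcome=F: state=OPEN
  event#8 t=21ms outcome=F: state=OPEN
  event#9 t=24ms outcome=S: state=OPEN
  event#10 t=26ms outcome=S: state=OPEN
  event#11 t=27ms outcome=F: state=OPEN
  event#12 t=28ms outcome=S: state=CLOSED
  event#13 t=31ms outcome=F: state=CLOSED
  event#14 t=33ms outcome=S: state=CLOSED
  event#15 t=36ms outcome=S: state=CLOSED
  event#16 t=39ms outcome=S: state=CLOSED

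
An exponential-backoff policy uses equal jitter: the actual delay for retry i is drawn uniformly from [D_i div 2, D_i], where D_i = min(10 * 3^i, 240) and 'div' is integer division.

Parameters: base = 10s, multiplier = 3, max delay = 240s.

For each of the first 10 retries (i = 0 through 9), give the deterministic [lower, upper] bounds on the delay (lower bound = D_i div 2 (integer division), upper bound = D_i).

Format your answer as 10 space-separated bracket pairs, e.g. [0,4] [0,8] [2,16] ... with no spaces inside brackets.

Computing bounds per retry:
  i=0: D_i=min(10*3^0,240)=10, bounds=[5,10]
  i=1: D_i=min(10*3^1,240)=30, bounds=[15,30]
  i=2: D_i=min(10*3^2,240)=90, bounds=[45,90]
  i=3: D_i=min(10*3^3,240)=240, bounds=[120,240]
  i=4: D_i=min(10*3^4,240)=240, bounds=[120,240]
  i=5: D_i=min(10*3^5,240)=240, bounds=[120,240]
  i=6: D_i=min(10*3^6,240)=240, bounds=[120,240]
  i=7: D_i=min(10*3^7,240)=240, bounds=[120,240]
  i=8: D_i=min(10*3^8,240)=240, bounds=[120,240]
  i=9: D_i=min(10*3^9,240)=240, bounds=[120,240]

Answer: [5,10] [15,30] [45,90] [120,240] [120,240] [120,240] [120,240] [120,240] [120,240] [120,240]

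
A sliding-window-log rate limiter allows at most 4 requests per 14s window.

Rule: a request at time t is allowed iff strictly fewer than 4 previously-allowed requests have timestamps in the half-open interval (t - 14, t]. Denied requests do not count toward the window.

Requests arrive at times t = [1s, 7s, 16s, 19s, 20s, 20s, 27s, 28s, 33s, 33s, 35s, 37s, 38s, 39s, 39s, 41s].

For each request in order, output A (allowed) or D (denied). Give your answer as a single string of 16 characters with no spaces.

Answer: AAAAADADAAADDDDA

Derivation:
Tracking allowed requests in the window:
  req#1 t=1s: ALLOW
  req#2 t=7s: ALLOW
  req#3 t=16s: ALLOW
  req#4 t=19s: ALLOW
  req#5 t=20s: ALLOW
  req#6 t=20s: DENY
  req#7 t=27s: ALLOW
  req#8 t=28s: DENY
  req#9 t=33s: ALLOW
  req#10 t=33s: ALLOW
  req#11 t=35s: ALLOW
  req#12 t=37s: DENY
  req#13 t=38s: DENY
  req#14 t=39s: DENY
  req#15 t=39s: DENY
  req#16 t=41s: ALLOW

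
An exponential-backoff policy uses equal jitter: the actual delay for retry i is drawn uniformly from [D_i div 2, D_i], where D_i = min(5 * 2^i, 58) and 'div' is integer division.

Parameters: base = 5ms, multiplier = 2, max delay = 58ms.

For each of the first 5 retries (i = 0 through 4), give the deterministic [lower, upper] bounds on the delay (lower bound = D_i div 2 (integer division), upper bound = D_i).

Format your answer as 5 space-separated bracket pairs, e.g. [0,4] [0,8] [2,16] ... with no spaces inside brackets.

Computing bounds per retry:
  i=0: D_i=min(5*2^0,58)=5, bounds=[2,5]
  i=1: D_i=min(5*2^1,58)=10, bounds=[5,10]
  i=2: D_i=min(5*2^2,58)=20, bounds=[10,20]
  i=3: D_i=min(5*2^3,58)=40, bounds=[20,40]
  i=4: D_i=min(5*2^4,58)=58, bounds=[29,58]

Answer: [2,5] [5,10] [10,20] [20,40] [29,58]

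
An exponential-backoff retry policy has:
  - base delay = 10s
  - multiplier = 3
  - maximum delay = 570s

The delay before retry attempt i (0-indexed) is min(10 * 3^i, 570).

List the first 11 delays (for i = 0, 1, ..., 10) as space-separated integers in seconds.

Answer: 10 30 90 270 570 570 570 570 570 570 570

Derivation:
Computing each delay:
  i=0: min(10*3^0, 570) = 10
  i=1: min(10*3^1, 570) = 30
  i=2: min(10*3^2, 570) = 90
  i=3: min(10*3^3, 570) = 270
  i=4: min(10*3^4, 570) = 570
  i=5: min(10*3^5, 570) = 570
  i=6: min(10*3^6, 570) = 570
  i=7: min(10*3^7, 570) = 570
  i=8: min(10*3^8, 570) = 570
  i=9: min(10*3^9, 570) = 570
  i=10: min(10*3^10, 570) = 570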